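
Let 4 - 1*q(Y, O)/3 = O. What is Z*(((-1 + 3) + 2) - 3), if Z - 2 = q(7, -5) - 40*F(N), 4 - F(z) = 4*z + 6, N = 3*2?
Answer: 1069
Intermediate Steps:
q(Y, O) = 12 - 3*O
N = 6
F(z) = -2 - 4*z (F(z) = 4 - (4*z + 6) = 4 - (6 + 4*z) = 4 + (-6 - 4*z) = -2 - 4*z)
Z = 1069 (Z = 2 + ((12 - 3*(-5)) - 40*(-2 - 4*6)) = 2 + ((12 + 15) - 40*(-2 - 24)) = 2 + (27 - 40*(-26)) = 2 + (27 + 1040) = 2 + 1067 = 1069)
Z*(((-1 + 3) + 2) - 3) = 1069*(((-1 + 3) + 2) - 3) = 1069*((2 + 2) - 3) = 1069*(4 - 3) = 1069*1 = 1069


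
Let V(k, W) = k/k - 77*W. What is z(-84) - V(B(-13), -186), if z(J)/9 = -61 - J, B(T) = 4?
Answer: -14116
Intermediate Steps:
z(J) = -549 - 9*J (z(J) = 9*(-61 - J) = -549 - 9*J)
V(k, W) = 1 - 77*W
z(-84) - V(B(-13), -186) = (-549 - 9*(-84)) - (1 - 77*(-186)) = (-549 + 756) - (1 + 14322) = 207 - 1*14323 = 207 - 14323 = -14116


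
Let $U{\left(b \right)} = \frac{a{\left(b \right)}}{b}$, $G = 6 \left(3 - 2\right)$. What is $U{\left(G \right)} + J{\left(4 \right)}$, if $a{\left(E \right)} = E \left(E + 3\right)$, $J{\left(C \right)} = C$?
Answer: $13$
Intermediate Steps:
$a{\left(E \right)} = E \left(3 + E\right)$
$G = 6$ ($G = 6 \cdot 1 = 6$)
$U{\left(b \right)} = 3 + b$ ($U{\left(b \right)} = \frac{b \left(3 + b\right)}{b} = 3 + b$)
$U{\left(G \right)} + J{\left(4 \right)} = \left(3 + 6\right) + 4 = 9 + 4 = 13$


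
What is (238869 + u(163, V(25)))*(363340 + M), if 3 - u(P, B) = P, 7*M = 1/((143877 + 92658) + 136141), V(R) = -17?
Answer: 226261921391258629/2608732 ≈ 8.6733e+10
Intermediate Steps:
M = 1/2608732 (M = 1/(7*((143877 + 92658) + 136141)) = 1/(7*(236535 + 136141)) = (1/7)/372676 = (1/7)*(1/372676) = 1/2608732 ≈ 3.8333e-7)
u(P, B) = 3 - P
(238869 + u(163, V(25)))*(363340 + M) = (238869 + (3 - 1*163))*(363340 + 1/2608732) = (238869 + (3 - 163))*(947856684881/2608732) = (238869 - 160)*(947856684881/2608732) = 238709*(947856684881/2608732) = 226261921391258629/2608732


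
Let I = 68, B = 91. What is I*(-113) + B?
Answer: -7593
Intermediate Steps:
I*(-113) + B = 68*(-113) + 91 = -7684 + 91 = -7593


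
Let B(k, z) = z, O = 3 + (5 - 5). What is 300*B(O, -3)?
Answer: -900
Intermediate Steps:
O = 3 (O = 3 + 0 = 3)
300*B(O, -3) = 300*(-3) = -900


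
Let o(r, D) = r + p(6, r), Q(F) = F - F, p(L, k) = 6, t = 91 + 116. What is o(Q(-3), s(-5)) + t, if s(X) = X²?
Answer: 213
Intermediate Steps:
t = 207
Q(F) = 0
o(r, D) = 6 + r (o(r, D) = r + 6 = 6 + r)
o(Q(-3), s(-5)) + t = (6 + 0) + 207 = 6 + 207 = 213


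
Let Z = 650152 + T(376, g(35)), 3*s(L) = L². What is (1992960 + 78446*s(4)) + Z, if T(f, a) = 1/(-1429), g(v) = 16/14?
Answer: 13124610485/4287 ≈ 3.0615e+6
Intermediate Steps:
s(L) = L²/3
g(v) = 8/7 (g(v) = 16*(1/14) = 8/7)
T(f, a) = -1/1429
Z = 929067207/1429 (Z = 650152 - 1/1429 = 929067207/1429 ≈ 6.5015e+5)
(1992960 + 78446*s(4)) + Z = (1992960 + 78446*((⅓)*4²)) + 929067207/1429 = (1992960 + 78446*((⅓)*16)) + 929067207/1429 = (1992960 + 78446*(16/3)) + 929067207/1429 = (1992960 + 1255136/3) + 929067207/1429 = 7234016/3 + 929067207/1429 = 13124610485/4287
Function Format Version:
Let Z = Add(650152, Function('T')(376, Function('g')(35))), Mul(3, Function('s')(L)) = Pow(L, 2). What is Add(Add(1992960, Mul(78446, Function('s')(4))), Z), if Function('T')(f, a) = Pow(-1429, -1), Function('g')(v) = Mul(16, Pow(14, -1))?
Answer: Rational(13124610485, 4287) ≈ 3.0615e+6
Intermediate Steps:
Function('s')(L) = Mul(Rational(1, 3), Pow(L, 2))
Function('g')(v) = Rational(8, 7) (Function('g')(v) = Mul(16, Rational(1, 14)) = Rational(8, 7))
Function('T')(f, a) = Rational(-1, 1429)
Z = Rational(929067207, 1429) (Z = Add(650152, Rational(-1, 1429)) = Rational(929067207, 1429) ≈ 6.5015e+5)
Add(Add(1992960, Mul(78446, Function('s')(4))), Z) = Add(Add(1992960, Mul(78446, Mul(Rational(1, 3), Pow(4, 2)))), Rational(929067207, 1429)) = Add(Add(1992960, Mul(78446, Mul(Rational(1, 3), 16))), Rational(929067207, 1429)) = Add(Add(1992960, Mul(78446, Rational(16, 3))), Rational(929067207, 1429)) = Add(Add(1992960, Rational(1255136, 3)), Rational(929067207, 1429)) = Add(Rational(7234016, 3), Rational(929067207, 1429)) = Rational(13124610485, 4287)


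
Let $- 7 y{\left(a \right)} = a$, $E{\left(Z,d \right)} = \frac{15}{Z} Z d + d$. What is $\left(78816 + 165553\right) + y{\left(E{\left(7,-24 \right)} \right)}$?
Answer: $\frac{1710967}{7} \approx 2.4442 \cdot 10^{5}$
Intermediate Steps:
$E{\left(Z,d \right)} = 16 d$ ($E{\left(Z,d \right)} = 15 d + d = 16 d$)
$y{\left(a \right)} = - \frac{a}{7}$
$\left(78816 + 165553\right) + y{\left(E{\left(7,-24 \right)} \right)} = \left(78816 + 165553\right) - \frac{16 \left(-24\right)}{7} = 244369 - - \frac{384}{7} = 244369 + \frac{384}{7} = \frac{1710967}{7}$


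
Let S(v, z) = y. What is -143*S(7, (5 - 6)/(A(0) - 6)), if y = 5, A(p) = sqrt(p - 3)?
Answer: -715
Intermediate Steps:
A(p) = sqrt(-3 + p)
S(v, z) = 5
-143*S(7, (5 - 6)/(A(0) - 6)) = -143*5 = -715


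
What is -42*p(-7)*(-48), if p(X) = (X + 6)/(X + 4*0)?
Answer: 288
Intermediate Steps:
p(X) = (6 + X)/X (p(X) = (6 + X)/(X + 0) = (6 + X)/X)
-42*p(-7)*(-48) = -42*(6 - 7)/(-7)*(-48) = -(-6)*(-1)*(-48) = -42*1/7*(-48) = -6*(-48) = 288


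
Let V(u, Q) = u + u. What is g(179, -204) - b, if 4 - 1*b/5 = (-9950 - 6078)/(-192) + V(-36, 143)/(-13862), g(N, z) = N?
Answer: 191768617/332688 ≈ 576.42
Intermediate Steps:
V(u, Q) = 2*u
b = -132217465/332688 (b = 20 - 5*((-9950 - 6078)/(-192) + (2*(-36))/(-13862)) = 20 - 5*(-16028*(-1/192) - 72*(-1/13862)) = 20 - 5*(4007/48 + 36/6931) = 20 - 5*27774245/332688 = 20 - 138871225/332688 = -132217465/332688 ≈ -397.42)
g(179, -204) - b = 179 - 1*(-132217465/332688) = 179 + 132217465/332688 = 191768617/332688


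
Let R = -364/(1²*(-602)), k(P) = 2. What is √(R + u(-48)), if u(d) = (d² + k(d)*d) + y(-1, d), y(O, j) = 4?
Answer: √4091106/43 ≈ 47.038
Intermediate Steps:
R = 26/43 (R = -364/(1*(-602)) = -364/(-602) = -364*(-1/602) = 26/43 ≈ 0.60465)
u(d) = 4 + d² + 2*d (u(d) = (d² + 2*d) + 4 = 4 + d² + 2*d)
√(R + u(-48)) = √(26/43 + (4 + (-48)² + 2*(-48))) = √(26/43 + (4 + 2304 - 96)) = √(26/43 + 2212) = √(95142/43) = √4091106/43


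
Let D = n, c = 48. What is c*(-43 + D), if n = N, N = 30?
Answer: -624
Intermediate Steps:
n = 30
D = 30
c*(-43 + D) = 48*(-43 + 30) = 48*(-13) = -624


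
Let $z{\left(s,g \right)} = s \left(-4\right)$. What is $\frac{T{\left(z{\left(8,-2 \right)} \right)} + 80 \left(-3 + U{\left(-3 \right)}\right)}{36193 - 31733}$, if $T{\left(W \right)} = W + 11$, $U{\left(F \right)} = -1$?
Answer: $- \frac{341}{4460} \approx -0.076457$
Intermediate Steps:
$z{\left(s,g \right)} = - 4 s$
$T{\left(W \right)} = 11 + W$
$\frac{T{\left(z{\left(8,-2 \right)} \right)} + 80 \left(-3 + U{\left(-3 \right)}\right)}{36193 - 31733} = \frac{\left(11 - 32\right) + 80 \left(-3 - 1\right)}{36193 - 31733} = \frac{\left(11 - 32\right) + 80 \left(-4\right)}{4460} = \left(-21 - 320\right) \frac{1}{4460} = \left(-341\right) \frac{1}{4460} = - \frac{341}{4460}$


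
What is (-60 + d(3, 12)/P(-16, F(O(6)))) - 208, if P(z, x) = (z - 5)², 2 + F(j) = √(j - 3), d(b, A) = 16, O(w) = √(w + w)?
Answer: -118172/441 ≈ -267.96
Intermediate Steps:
O(w) = √2*√w (O(w) = √(2*w) = √2*√w)
F(j) = -2 + √(-3 + j) (F(j) = -2 + √(j - 3) = -2 + √(-3 + j))
P(z, x) = (-5 + z)²
(-60 + d(3, 12)/P(-16, F(O(6)))) - 208 = (-60 + 16/((-5 - 16)²)) - 208 = (-60 + 16/((-21)²)) - 208 = (-60 + 16/441) - 208 = -26444/441 - 208 = -118172/441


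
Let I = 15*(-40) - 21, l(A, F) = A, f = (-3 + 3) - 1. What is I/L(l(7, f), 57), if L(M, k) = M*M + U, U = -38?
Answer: -621/11 ≈ -56.455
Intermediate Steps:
f = -1 (f = 0 - 1 = -1)
L(M, k) = -38 + M² (L(M, k) = M*M - 38 = M² - 38 = -38 + M²)
I = -621 (I = -600 - 21 = -621)
I/L(l(7, f), 57) = -621/(-38 + 7²) = -621/(-38 + 49) = -621/11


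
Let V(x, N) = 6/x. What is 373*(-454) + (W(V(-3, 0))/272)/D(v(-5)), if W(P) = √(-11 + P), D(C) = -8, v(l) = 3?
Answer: -169342 - I*√13/2176 ≈ -1.6934e+5 - 0.001657*I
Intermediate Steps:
373*(-454) + (W(V(-3, 0))/272)/D(v(-5)) = 373*(-454) + (√(-11 + 6/(-3))/272)/(-8) = -169342 + (√(-11 + 6*(-⅓))*(1/272))*(-⅛) = -169342 + (√(-11 - 2)*(1/272))*(-⅛) = -169342 + (√(-13)*(1/272))*(-⅛) = -169342 + ((I*√13)*(1/272))*(-⅛) = -169342 + (I*√13/272)*(-⅛) = -169342 - I*√13/2176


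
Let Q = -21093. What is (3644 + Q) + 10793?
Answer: -6656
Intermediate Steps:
(3644 + Q) + 10793 = (3644 - 21093) + 10793 = -17449 + 10793 = -6656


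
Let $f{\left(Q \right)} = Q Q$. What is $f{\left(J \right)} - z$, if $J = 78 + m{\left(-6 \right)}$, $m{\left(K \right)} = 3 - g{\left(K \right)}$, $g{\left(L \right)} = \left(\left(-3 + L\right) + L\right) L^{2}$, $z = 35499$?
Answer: $350142$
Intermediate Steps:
$g{\left(L \right)} = L^{2} \left(-3 + 2 L\right)$ ($g{\left(L \right)} = \left(-3 + 2 L\right) L^{2} = L^{2} \left(-3 + 2 L\right)$)
$m{\left(K \right)} = 3 - K^{2} \left(-3 + 2 K\right)$
$J = 621$ ($J = 78 + \left(3 + \left(-6\right)^{2} \left(3 - -12\right)\right) = 78 + \left(3 + 36 \left(3 + 12\right)\right) = 78 + \left(3 + 36 \cdot 15\right) = 78 + \left(3 + 540\right) = 78 + 543 = 621$)
$f{\left(Q \right)} = Q^{2}$
$f{\left(J \right)} - z = 621^{2} - 35499 = 385641 - 35499 = 350142$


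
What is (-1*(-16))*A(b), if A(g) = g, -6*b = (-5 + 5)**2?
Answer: 0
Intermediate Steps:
b = 0 (b = -(-5 + 5)**2/6 = -1/6*0**2 = -1/6*0 = 0)
(-1*(-16))*A(b) = -1*(-16)*0 = 16*0 = 0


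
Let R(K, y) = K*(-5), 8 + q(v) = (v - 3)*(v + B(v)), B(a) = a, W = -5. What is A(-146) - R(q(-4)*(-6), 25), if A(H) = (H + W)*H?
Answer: 20606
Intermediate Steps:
q(v) = -8 + 2*v*(-3 + v) (q(v) = -8 + (v - 3)*(v + v) = -8 + (-3 + v)*(2*v) = -8 + 2*v*(-3 + v))
A(H) = H*(-5 + H) (A(H) = (H - 5)*H = (-5 + H)*H = H*(-5 + H))
R(K, y) = -5*K
A(-146) - R(q(-4)*(-6), 25) = -146*(-5 - 146) - (-5)*(-8 - 6*(-4) + 2*(-4)²)*(-6) = -146*(-151) - (-5)*(-8 + 24 + 2*16)*(-6) = 22046 - (-5)*(-8 + 24 + 32)*(-6) = 22046 - (-5)*48*(-6) = 22046 - (-5)*(-288) = 22046 - 1*1440 = 22046 - 1440 = 20606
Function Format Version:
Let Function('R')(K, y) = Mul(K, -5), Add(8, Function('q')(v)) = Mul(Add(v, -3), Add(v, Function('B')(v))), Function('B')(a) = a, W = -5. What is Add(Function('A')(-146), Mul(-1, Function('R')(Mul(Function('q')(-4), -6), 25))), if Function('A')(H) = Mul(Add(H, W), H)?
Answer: 20606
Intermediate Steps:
Function('q')(v) = Add(-8, Mul(2, v, Add(-3, v))) (Function('q')(v) = Add(-8, Mul(Add(v, -3), Add(v, v))) = Add(-8, Mul(Add(-3, v), Mul(2, v))) = Add(-8, Mul(2, v, Add(-3, v))))
Function('A')(H) = Mul(H, Add(-5, H)) (Function('A')(H) = Mul(Add(H, -5), H) = Mul(Add(-5, H), H) = Mul(H, Add(-5, H)))
Function('R')(K, y) = Mul(-5, K)
Add(Function('A')(-146), Mul(-1, Function('R')(Mul(Function('q')(-4), -6), 25))) = Add(Mul(-146, Add(-5, -146)), Mul(-1, Mul(-5, Mul(Add(-8, Mul(-6, -4), Mul(2, Pow(-4, 2))), -6)))) = Add(Mul(-146, -151), Mul(-1, Mul(-5, Mul(Add(-8, 24, Mul(2, 16)), -6)))) = Add(22046, Mul(-1, Mul(-5, Mul(Add(-8, 24, 32), -6)))) = Add(22046, Mul(-1, Mul(-5, Mul(48, -6)))) = Add(22046, Mul(-1, Mul(-5, -288))) = Add(22046, Mul(-1, 1440)) = Add(22046, -1440) = 20606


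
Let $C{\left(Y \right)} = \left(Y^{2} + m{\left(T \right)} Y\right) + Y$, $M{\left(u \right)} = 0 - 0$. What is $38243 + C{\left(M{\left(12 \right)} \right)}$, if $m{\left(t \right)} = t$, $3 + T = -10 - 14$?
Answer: $38243$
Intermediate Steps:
$T = -27$ ($T = -3 - 24 = -27$)
$M{\left(u \right)} = 0$ ($M{\left(u \right)} = 0 + 0 = 0$)
$C{\left(Y \right)} = Y^{2} - 26 Y$ ($C{\left(Y \right)} = \left(Y^{2} - 27 Y\right) + Y = Y^{2} - 26 Y$)
$38243 + C{\left(M{\left(12 \right)} \right)} = 38243 + 0 \left(-26 + 0\right) = 38243 + 0 \left(-26\right) = 38243 + 0 = 38243$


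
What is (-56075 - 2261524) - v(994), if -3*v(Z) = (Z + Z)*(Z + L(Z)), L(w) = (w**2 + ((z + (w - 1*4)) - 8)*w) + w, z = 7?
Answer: 3915550123/3 ≈ 1.3052e+9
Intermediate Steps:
L(w) = w + w**2 + w*(-5 + w) (L(w) = (w**2 + ((7 + (w - 1*4)) - 8)*w) + w = (w**2 + ((7 + (w - 4)) - 8)*w) + w = (w**2 + ((7 + (-4 + w)) - 8)*w) + w = (w**2 + ((3 + w) - 8)*w) + w = (w**2 + (-5 + w)*w) + w = (w**2 + w*(-5 + w)) + w = w + w**2 + w*(-5 + w))
v(Z) = -2*Z*(Z + 2*Z*(-2 + Z))/3 (v(Z) = -(Z + Z)*(Z + 2*Z*(-2 + Z))/3 = -2*Z*(Z + 2*Z*(-2 + Z))/3)
(-56075 - 2261524) - v(994) = (-56075 - 2261524) - 994**2*(2 - 4/3*994) = -2317599 - 988036*(2 - 3976/3) = -2317599 - 988036*(-3970)/3 = -2317599 - 1*(-3922502920/3) = -2317599 + 3922502920/3 = 3915550123/3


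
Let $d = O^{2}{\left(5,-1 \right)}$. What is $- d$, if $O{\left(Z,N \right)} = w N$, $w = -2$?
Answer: $-4$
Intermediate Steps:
$O{\left(Z,N \right)} = - 2 N$
$d = 4$ ($d = \left(\left(-2\right) \left(-1\right)\right)^{2} = 2^{2} = 4$)
$- d = \left(-1\right) 4 = -4$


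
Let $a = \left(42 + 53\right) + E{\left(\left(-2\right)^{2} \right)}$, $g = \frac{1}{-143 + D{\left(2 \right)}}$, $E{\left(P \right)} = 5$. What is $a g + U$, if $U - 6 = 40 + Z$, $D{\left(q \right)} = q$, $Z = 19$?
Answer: $\frac{9065}{141} \approx 64.291$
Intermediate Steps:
$g = - \frac{1}{141}$ ($g = \frac{1}{-143 + 2} = \frac{1}{-141} = - \frac{1}{141} \approx -0.0070922$)
$a = 100$ ($a = \left(42 + 53\right) + 5 = 95 + 5 = 100$)
$U = 65$ ($U = 6 + \left(40 + 19\right) = 6 + 59 = 65$)
$a g + U = 100 \left(- \frac{1}{141}\right) + 65 = - \frac{100}{141} + 65 = \frac{9065}{141}$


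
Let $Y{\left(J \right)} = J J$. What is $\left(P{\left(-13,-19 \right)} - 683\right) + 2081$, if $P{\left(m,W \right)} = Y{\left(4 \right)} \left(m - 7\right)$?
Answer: $1078$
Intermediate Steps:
$Y{\left(J \right)} = J^{2}$
$P{\left(m,W \right)} = -112 + 16 m$ ($P{\left(m,W \right)} = 4^{2} \left(m - 7\right) = 16 \left(m - 7\right) = 16 \left(-7 + m\right) = -112 + 16 m$)
$\left(P{\left(-13,-19 \right)} - 683\right) + 2081 = \left(\left(-112 + 16 \left(-13\right)\right) - 683\right) + 2081 = \left(\left(-112 - 208\right) - 683\right) + 2081 = \left(-320 - 683\right) + 2081 = -1003 + 2081 = 1078$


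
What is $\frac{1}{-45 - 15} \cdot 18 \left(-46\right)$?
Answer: $\frac{69}{5} \approx 13.8$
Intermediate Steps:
$\frac{1}{-45 - 15} \cdot 18 \left(-46\right) = \frac{1}{-60} \cdot 18 \left(-46\right) = \left(- \frac{1}{60}\right) 18 \left(-46\right) = \left(- \frac{3}{10}\right) \left(-46\right) = \frac{69}{5}$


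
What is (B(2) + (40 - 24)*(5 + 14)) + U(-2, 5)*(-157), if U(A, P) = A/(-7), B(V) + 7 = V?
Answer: 1779/7 ≈ 254.14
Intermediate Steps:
B(V) = -7 + V
U(A, P) = -A/7 (U(A, P) = A*(-⅐) = -A/7)
(B(2) + (40 - 24)*(5 + 14)) + U(-2, 5)*(-157) = ((-7 + 2) + (40 - 24)*(5 + 14)) - ⅐*(-2)*(-157) = (-5 + 16*19) + (2/7)*(-157) = (-5 + 304) - 314/7 = 299 - 314/7 = 1779/7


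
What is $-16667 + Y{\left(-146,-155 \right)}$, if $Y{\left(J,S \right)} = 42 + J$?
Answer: $-16771$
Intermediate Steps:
$-16667 + Y{\left(-146,-155 \right)} = -16667 + \left(42 - 146\right) = -16667 - 104 = -16771$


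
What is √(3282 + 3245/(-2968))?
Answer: √7225396402/1484 ≈ 57.279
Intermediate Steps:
√(3282 + 3245/(-2968)) = √(3282 + 3245*(-1/2968)) = √(3282 - 3245/2968) = √(9737731/2968) = √7225396402/1484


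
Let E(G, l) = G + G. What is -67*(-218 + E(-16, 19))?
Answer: 16750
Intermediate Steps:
E(G, l) = 2*G
-67*(-218 + E(-16, 19)) = -67*(-218 + 2*(-16)) = -67*(-218 - 32) = -67*(-250) = 16750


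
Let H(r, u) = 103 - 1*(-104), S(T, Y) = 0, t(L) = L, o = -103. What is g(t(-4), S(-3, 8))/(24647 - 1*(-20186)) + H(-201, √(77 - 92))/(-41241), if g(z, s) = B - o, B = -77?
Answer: -2736055/616319251 ≈ -0.0044393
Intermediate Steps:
g(z, s) = 26 (g(z, s) = -77 - 1*(-103) = -77 + 103 = 26)
H(r, u) = 207 (H(r, u) = 103 + 104 = 207)
g(t(-4), S(-3, 8))/(24647 - 1*(-20186)) + H(-201, √(77 - 92))/(-41241) = 26/(24647 - 1*(-20186)) + 207/(-41241) = 26/(24647 + 20186) + 207*(-1/41241) = 26/44833 - 69/13747 = -2736055/616319251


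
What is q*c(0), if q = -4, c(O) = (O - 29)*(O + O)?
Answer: 0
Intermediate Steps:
c(O) = 2*O*(-29 + O) (c(O) = (-29 + O)*(2*O) = 2*O*(-29 + O))
q*c(0) = -8*0*(-29 + 0) = -8*0*(-29) = -4*0 = 0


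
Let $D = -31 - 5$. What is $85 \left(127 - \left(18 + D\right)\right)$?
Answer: $12325$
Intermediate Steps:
$D = -36$ ($D = -31 - 5 = -36$)
$85 \left(127 - \left(18 + D\right)\right) = 85 \left(127 - -18\right) = 85 \left(127 + \left(-18 + 36\right)\right) = 85 \left(127 + 18\right) = 85 \cdot 145 = 12325$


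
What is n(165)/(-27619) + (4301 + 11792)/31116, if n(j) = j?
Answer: 439338427/859392804 ≈ 0.51122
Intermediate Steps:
n(165)/(-27619) + (4301 + 11792)/31116 = 165/(-27619) + (4301 + 11792)/31116 = 165*(-1/27619) + 16093*(1/31116) = -165/27619 + 16093/31116 = 439338427/859392804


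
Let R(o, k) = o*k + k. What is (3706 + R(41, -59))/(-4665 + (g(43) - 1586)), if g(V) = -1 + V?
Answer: -1228/6209 ≈ -0.19778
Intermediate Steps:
R(o, k) = k + k*o (R(o, k) = k*o + k = k + k*o)
(3706 + R(41, -59))/(-4665 + (g(43) - 1586)) = (3706 - 59*(1 + 41))/(-4665 + ((-1 + 43) - 1586)) = (3706 - 59*42)/(-4665 + (42 - 1586)) = (3706 - 2478)/(-4665 - 1544) = 1228/(-6209) = 1228*(-1/6209) = -1228/6209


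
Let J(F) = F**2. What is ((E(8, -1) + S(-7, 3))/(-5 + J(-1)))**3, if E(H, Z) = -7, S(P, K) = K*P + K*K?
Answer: 6859/64 ≈ 107.17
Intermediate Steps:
S(P, K) = K**2 + K*P (S(P, K) = K*P + K**2 = K**2 + K*P)
((E(8, -1) + S(-7, 3))/(-5 + J(-1)))**3 = ((-7 + 3*(3 - 7))/(-5 + (-1)**2))**3 = ((-7 + 3*(-4))/(-5 + 1))**3 = ((-7 - 12)/(-4))**3 = (-19*(-1/4))**3 = (19/4)**3 = 6859/64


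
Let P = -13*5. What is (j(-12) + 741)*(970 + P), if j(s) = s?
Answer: 659745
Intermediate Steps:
P = -65 (P = -1*65 = -65)
(j(-12) + 741)*(970 + P) = (-12 + 741)*(970 - 65) = 729*905 = 659745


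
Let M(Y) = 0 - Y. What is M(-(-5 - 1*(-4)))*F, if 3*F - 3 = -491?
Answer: 488/3 ≈ 162.67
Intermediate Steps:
F = -488/3 (F = 1 + (1/3)*(-491) = 1 - 491/3 = -488/3 ≈ -162.67)
M(Y) = -Y
M(-(-5 - 1*(-4)))*F = -(-1)*(-5 - 1*(-4))*(-488/3) = -(-1)*(-5 + 4)*(-488/3) = -(-1)*(-1)*(-488/3) = -1*1*(-488/3) = -1*(-488/3) = 488/3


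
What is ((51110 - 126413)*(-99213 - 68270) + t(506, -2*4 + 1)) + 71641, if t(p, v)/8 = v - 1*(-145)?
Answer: 12612045094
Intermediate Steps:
t(p, v) = 1160 + 8*v (t(p, v) = 8*(v - 1*(-145)) = 8*(v + 145) = 8*(145 + v) = 1160 + 8*v)
((51110 - 126413)*(-99213 - 68270) + t(506, -2*4 + 1)) + 71641 = ((51110 - 126413)*(-99213 - 68270) + (1160 + 8*(-2*4 + 1))) + 71641 = (-75303*(-167483) + (1160 + 8*(-8 + 1))) + 71641 = (12611972349 + (1160 + 8*(-7))) + 71641 = (12611972349 + (1160 - 56)) + 71641 = (12611972349 + 1104) + 71641 = 12611973453 + 71641 = 12612045094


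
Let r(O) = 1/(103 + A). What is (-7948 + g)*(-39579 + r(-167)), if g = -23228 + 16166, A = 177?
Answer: 16634260619/28 ≈ 5.9408e+8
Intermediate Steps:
r(O) = 1/280 (r(O) = 1/(103 + 177) = 1/280)
g = -7062
(-7948 + g)*(-39579 + r(-167)) = (-7948 - 7062)*(-39579 + 1/280) = -15010*(-11082119/280) = 16634260619/28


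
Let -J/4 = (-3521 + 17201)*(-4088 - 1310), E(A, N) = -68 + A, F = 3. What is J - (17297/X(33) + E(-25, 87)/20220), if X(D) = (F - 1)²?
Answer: 995411174493/3370 ≈ 2.9537e+8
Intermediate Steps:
X(D) = 4 (X(D) = (3 - 1)² = 2² = 4)
J = 295378560 (J = -4*(-3521 + 17201)*(-4088 - 1310) = -54720*(-5398) = -4*(-73844640) = 295378560)
J - (17297/X(33) + E(-25, 87)/20220) = 295378560 - (17297/4 + (-68 - 25)/20220) = 295378560 - (17297*(¼) - 93*1/20220) = 295378560 - (17297/4 - 31/6740) = 295378560 - 1*14572707/3370 = 295378560 - 14572707/3370 = 995411174493/3370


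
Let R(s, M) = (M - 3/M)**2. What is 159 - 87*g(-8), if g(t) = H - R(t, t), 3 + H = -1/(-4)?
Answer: 349215/64 ≈ 5456.5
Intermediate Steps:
H = -11/4 (H = -3 - 1/(-4) = -3 - 1*(-1/4) = -3 + 1/4 = -11/4 ≈ -2.7500)
g(t) = -11/4 - (-3 + t**2)**2/t**2
159 - 87*g(-8) = 159 - 87*(13/4 - 1*(-8)**2 - 9/(-8)**2) = 159 - 87*(13/4 - 1*64 - 9*1/64) = 159 - 87*(13/4 - 64 - 9/64) = 159 - 87*(-3897/64) = 159 + 339039/64 = 349215/64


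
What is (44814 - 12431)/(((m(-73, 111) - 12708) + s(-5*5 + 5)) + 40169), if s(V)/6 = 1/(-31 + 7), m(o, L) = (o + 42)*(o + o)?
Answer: 129532/127947 ≈ 1.0124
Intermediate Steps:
m(o, L) = 2*o*(42 + o) (m(o, L) = (42 + o)*(2*o) = 2*o*(42 + o))
s(V) = -¼ (s(V) = 6/(-31 + 7) = 6/(-24) = 6*(-1/24) = -¼)
(44814 - 12431)/(((m(-73, 111) - 12708) + s(-5*5 + 5)) + 40169) = (44814 - 12431)/(((2*(-73)*(42 - 73) - 12708) - ¼) + 40169) = 32383/(((2*(-73)*(-31) - 12708) - ¼) + 40169) = 32383/(((4526 - 12708) - ¼) + 40169) = 32383/((-8182 - ¼) + 40169) = 32383/(-32729/4 + 40169) = 32383/(127947/4) = 32383*(4/127947) = 129532/127947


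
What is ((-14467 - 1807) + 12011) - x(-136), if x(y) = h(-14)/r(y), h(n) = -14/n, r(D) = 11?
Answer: -46894/11 ≈ -4263.1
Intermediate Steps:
x(y) = 1/11 (x(y) = -14/(-14)/11 = -14*(-1/14)*(1/11) = 1*(1/11) = 1/11)
((-14467 - 1807) + 12011) - x(-136) = ((-14467 - 1807) + 12011) - 1*1/11 = (-16274 + 12011) - 1/11 = -4263 - 1/11 = -46894/11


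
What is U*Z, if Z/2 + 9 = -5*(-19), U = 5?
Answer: 860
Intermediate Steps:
Z = 172 (Z = -18 + 2*(-5*(-19)) = -18 + 2*95 = -18 + 190 = 172)
U*Z = 5*172 = 860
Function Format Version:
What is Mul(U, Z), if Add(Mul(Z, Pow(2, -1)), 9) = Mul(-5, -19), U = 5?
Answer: 860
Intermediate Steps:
Z = 172 (Z = Add(-18, Mul(2, Mul(-5, -19))) = Add(-18, Mul(2, 95)) = Add(-18, 190) = 172)
Mul(U, Z) = Mul(5, 172) = 860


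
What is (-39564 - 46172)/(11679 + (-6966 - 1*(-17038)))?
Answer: -85736/21751 ≈ -3.9417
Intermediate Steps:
(-39564 - 46172)/(11679 + (-6966 - 1*(-17038))) = -85736/(11679 + (-6966 + 17038)) = -85736/(11679 + 10072) = -85736/21751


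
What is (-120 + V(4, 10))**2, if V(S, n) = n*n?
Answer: 400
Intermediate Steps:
V(S, n) = n**2
(-120 + V(4, 10))**2 = (-120 + 10**2)**2 = (-120 + 100)**2 = (-20)**2 = 400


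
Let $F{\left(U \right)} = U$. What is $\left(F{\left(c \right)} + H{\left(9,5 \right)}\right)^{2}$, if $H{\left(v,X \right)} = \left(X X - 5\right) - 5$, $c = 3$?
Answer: $324$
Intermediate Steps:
$H{\left(v,X \right)} = -10 + X^{2}$ ($H{\left(v,X \right)} = \left(X^{2} - 5\right) - 5 = \left(-5 + X^{2}\right) - 5 = -10 + X^{2}$)
$\left(F{\left(c \right)} + H{\left(9,5 \right)}\right)^{2} = \left(3 - \left(10 - 5^{2}\right)\right)^{2} = \left(3 + \left(-10 + 25\right)\right)^{2} = \left(3 + 15\right)^{2} = 18^{2} = 324$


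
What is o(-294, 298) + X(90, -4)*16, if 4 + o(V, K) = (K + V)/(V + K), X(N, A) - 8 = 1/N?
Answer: 5633/45 ≈ 125.18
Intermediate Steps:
X(N, A) = 8 + 1/N
o(V, K) = -3 (o(V, K) = -4 + (K + V)/(V + K) = -4 + (K + V)/(K + V) = -4 + 1 = -3)
o(-294, 298) + X(90, -4)*16 = -3 + (8 + 1/90)*16 = -3 + (721/90)*16 = -3 + 5768/45 = 5633/45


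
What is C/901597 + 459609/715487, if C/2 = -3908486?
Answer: -5178559749791/645080932739 ≈ -8.0278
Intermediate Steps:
C = -7816972 (C = 2*(-3908486) = -7816972)
C/901597 + 459609/715487 = -7816972/901597 + 459609/715487 = -5178559749791/645080932739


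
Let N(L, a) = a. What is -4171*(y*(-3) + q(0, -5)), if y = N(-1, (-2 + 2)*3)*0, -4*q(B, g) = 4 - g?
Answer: 37539/4 ≈ 9384.8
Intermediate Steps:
q(B, g) = -1 + g/4 (q(B, g) = -(4 - g)/4 = -1 + g/4)
y = 0 (y = ((-2 + 2)*3)*0 = (0*3)*0 = 0*0 = 0)
-4171*(y*(-3) + q(0, -5)) = -4171*(0*(-3) + (-1 + (1/4)*(-5))) = -4171*(0 + (-1 - 5/4)) = -4171*(0 - 9/4) = -4171*(-9/4) = 37539/4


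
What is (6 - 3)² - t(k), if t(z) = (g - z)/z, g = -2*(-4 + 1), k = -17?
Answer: 176/17 ≈ 10.353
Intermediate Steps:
g = 6 (g = -2*(-3) = 6)
t(z) = (6 - z)/z
(6 - 3)² - t(k) = (6 - 3)² - (6 - 1*(-17))/(-17) = 3² - (-1)*(6 + 17)/17 = 9 - (-1)*23/17 = 9 - 1*(-23/17) = 9 + 23/17 = 176/17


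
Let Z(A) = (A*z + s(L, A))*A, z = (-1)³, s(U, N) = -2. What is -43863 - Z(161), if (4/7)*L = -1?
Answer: -17620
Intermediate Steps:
L = -7/4 (L = (7/4)*(-1) = -7/4 ≈ -1.7500)
z = -1
Z(A) = A*(-2 - A) (Z(A) = (A*(-1) - 2)*A = (-A - 2)*A = (-2 - A)*A = A*(-2 - A))
-43863 - Z(161) = -43863 - 161*(-2 - 1*161) = -43863 - 161*(-2 - 161) = -43863 - 161*(-163) = -43863 - 1*(-26243) = -43863 + 26243 = -17620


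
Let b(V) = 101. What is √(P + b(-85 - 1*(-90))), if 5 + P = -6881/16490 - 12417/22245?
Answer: 5*√90924160214098/4890934 ≈ 9.7480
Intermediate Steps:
P = -29225659/4890934 (P = -5 + (-6881/16490 - 12417/22245) = -5 + (-6881*1/16490 - 12417*1/22245) = -5 + (-6881/16490 - 4139/7415) = -5 - 4770989/4890934 = -29225659/4890934 ≈ -5.9755)
√(P + b(-85 - 1*(-90))) = √(-29225659/4890934 + 101) = √(464758675/4890934) = 5*√90924160214098/4890934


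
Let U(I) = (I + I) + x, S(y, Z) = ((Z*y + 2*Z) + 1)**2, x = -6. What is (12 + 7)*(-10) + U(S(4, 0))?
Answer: -194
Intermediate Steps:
S(y, Z) = (1 + 2*Z + Z*y)**2 (S(y, Z) = ((2*Z + Z*y) + 1)**2 = (1 + 2*Z + Z*y)**2)
U(I) = -6 + 2*I (U(I) = (I + I) - 6 = 2*I - 6 = -6 + 2*I)
(12 + 7)*(-10) + U(S(4, 0)) = (12 + 7)*(-10) + (-6 + 2*(1 + 2*0 + 0*4)**2) = 19*(-10) + (-6 + 2*(1 + 0 + 0)**2) = -190 + (-6 + 2*1**2) = -190 + (-6 + 2*1) = -190 + (-6 + 2) = -190 - 4 = -194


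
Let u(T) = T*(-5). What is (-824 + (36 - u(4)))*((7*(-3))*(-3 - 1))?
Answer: -64512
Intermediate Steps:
u(T) = -5*T
(-824 + (36 - u(4)))*((7*(-3))*(-3 - 1)) = (-824 + (36 - (-5)*4))*((7*(-3))*(-3 - 1)) = (-824 + (36 - 1*(-20)))*(-21*(-4)) = (-824 + (36 + 20))*84 = (-824 + 56)*84 = -768*84 = -64512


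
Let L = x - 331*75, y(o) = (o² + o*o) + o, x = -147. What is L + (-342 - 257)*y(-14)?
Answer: -251394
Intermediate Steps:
y(o) = o + 2*o² (y(o) = (o² + o²) + o = 2*o² + o = o + 2*o²)
L = -24972 (L = -147 - 331*75 = -147 - 24825 = -24972)
L + (-342 - 257)*y(-14) = -24972 + (-342 - 257)*(-14*(1 + 2*(-14))) = -24972 - (-8386)*(1 - 28) = -24972 - (-8386)*(-27) = -24972 - 599*378 = -24972 - 226422 = -251394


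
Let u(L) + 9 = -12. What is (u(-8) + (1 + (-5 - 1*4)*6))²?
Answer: 5476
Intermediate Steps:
u(L) = -21 (u(L) = -9 - 12 = -21)
(u(-8) + (1 + (-5 - 1*4)*6))² = (-21 + (1 + (-5 - 1*4)*6))² = (-21 + (1 + (-5 - 4)*6))² = (-21 + (1 - 9*6))² = (-21 + (1 - 54))² = (-21 - 53)² = (-74)² = 5476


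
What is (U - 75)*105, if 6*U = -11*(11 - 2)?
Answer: -19215/2 ≈ -9607.5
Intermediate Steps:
U = -33/2 (U = (-11*(11 - 2))/6 = (-11*9)/6 = (⅙)*(-99) = -33/2 ≈ -16.500)
(U - 75)*105 = (-33/2 - 75)*105 = -183/2*105 = -19215/2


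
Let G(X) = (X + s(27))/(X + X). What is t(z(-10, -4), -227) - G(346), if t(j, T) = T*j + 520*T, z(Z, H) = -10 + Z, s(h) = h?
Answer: -78542373/692 ≈ -1.1350e+5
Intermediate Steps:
G(X) = (27 + X)/(2*X) (G(X) = (X + 27)/(X + X) = (27 + X)/((2*X)) = (27 + X)*(1/(2*X)) = (27 + X)/(2*X))
t(j, T) = 520*T + T*j
t(z(-10, -4), -227) - G(346) = -227*(520 + (-10 - 10)) - (27 + 346)/(2*346) = -227*(520 - 20) - 373/(2*346) = -227*500 - 1*373/692 = -113500 - 373/692 = -78542373/692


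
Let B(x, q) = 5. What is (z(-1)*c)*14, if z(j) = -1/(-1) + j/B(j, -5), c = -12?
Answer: -672/5 ≈ -134.40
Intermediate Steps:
z(j) = 1 + j/5 (z(j) = -1/(-1) + j/5 = -1*(-1) + j*(1/5) = 1 + j/5)
(z(-1)*c)*14 = ((1 + (1/5)*(-1))*(-12))*14 = ((1 - 1/5)*(-12))*14 = ((4/5)*(-12))*14 = -48/5*14 = -672/5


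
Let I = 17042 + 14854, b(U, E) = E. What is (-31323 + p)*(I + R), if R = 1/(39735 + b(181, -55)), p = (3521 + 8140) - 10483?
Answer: -7630503051149/7936 ≈ -9.6151e+8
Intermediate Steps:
p = 1178 (p = 11661 - 10483 = 1178)
I = 31896
R = 1/39680 (R = 1/(39735 - 55) = 1/39680 ≈ 2.5202e-5)
(-31323 + p)*(I + R) = (-31323 + 1178)*(31896 + 1/39680) = -30145*1265633281/39680 = -7630503051149/7936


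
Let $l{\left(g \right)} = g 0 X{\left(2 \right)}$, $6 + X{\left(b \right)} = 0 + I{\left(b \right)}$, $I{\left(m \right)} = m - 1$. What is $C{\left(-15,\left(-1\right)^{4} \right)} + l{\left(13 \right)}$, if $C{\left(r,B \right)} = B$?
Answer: $1$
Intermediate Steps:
$I{\left(m \right)} = -1 + m$
$X{\left(b \right)} = -7 + b$ ($X{\left(b \right)} = -6 + \left(0 + \left(-1 + b\right)\right) = -6 + \left(-1 + b\right) = -7 + b$)
$l{\left(g \right)} = 0$ ($l{\left(g \right)} = g 0 \left(-7 + 2\right) = 0 \left(-5\right) = 0$)
$C{\left(-15,\left(-1\right)^{4} \right)} + l{\left(13 \right)} = \left(-1\right)^{4} + 0 = 1 + 0 = 1$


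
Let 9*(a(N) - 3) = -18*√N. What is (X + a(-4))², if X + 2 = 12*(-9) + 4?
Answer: 10593 + 824*I ≈ 10593.0 + 824.0*I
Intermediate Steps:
a(N) = 3 - 2*√N (a(N) = 3 + (-18*√N)/9 = 3 - 2*√N)
X = -106 (X = -2 + (12*(-9) + 4) = -2 + (-108 + 4) = -2 - 104 = -106)
(X + a(-4))² = (-106 + (3 - 4*I))² = (-103 - 4*I)²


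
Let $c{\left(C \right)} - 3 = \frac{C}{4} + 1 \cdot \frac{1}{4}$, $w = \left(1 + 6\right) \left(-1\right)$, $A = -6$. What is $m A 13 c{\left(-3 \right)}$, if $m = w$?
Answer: $1365$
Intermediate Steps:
$w = -7$ ($w = 7 \left(-1\right) = -7$)
$c{\left(C \right)} = \frac{13}{4} + \frac{C}{4}$ ($c{\left(C \right)} = 3 + \left(\frac{C}{4} + 1 \cdot \frac{1}{4}\right) = 3 + \left(C \frac{1}{4} + 1 \cdot \frac{1}{4}\right) = 3 + \left(\frac{C}{4} + \frac{1}{4}\right) = 3 + \left(\frac{1}{4} + \frac{C}{4}\right) = \frac{13}{4} + \frac{C}{4}$)
$m = -7$
$m A 13 c{\left(-3 \right)} = - 7 \left(-6\right) 13 \left(\frac{13}{4} + \frac{1}{4} \left(-3\right)\right) = - 7 \left(- 78 \left(\frac{13}{4} - \frac{3}{4}\right)\right) = - 7 \left(\left(-78\right) \frac{5}{2}\right) = \left(-7\right) \left(-195\right) = 1365$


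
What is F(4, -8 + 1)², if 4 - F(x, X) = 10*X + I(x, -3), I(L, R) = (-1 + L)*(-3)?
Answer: 6889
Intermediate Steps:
I(L, R) = 3 - 3*L
F(x, X) = 1 - 10*X + 3*x (F(x, X) = 4 - (10*X + (3 - 3*x)) = 4 - (3 - 3*x + 10*X) = 4 + (-3 - 10*X + 3*x) = 1 - 10*X + 3*x)
F(4, -8 + 1)² = (1 - 10*(-8 + 1) + 3*4)² = (1 - 10*(-7) + 12)² = (1 + 70 + 12)² = 83² = 6889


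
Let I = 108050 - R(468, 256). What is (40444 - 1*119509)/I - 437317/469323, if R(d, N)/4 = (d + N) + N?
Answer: -1836552049/1086013422 ≈ -1.6911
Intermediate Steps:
R(d, N) = 4*d + 8*N (R(d, N) = 4*((d + N) + N) = 4*((N + d) + N) = 4*(d + 2*N) = 4*d + 8*N)
I = 104130 (I = 108050 - (4*468 + 8*256) = 108050 - (1872 + 2048) = 108050 - 1*3920 = 108050 - 3920 = 104130)
(40444 - 1*119509)/I - 437317/469323 = (40444 - 1*119509)/104130 - 437317/469323 = (40444 - 119509)*(1/104130) - 437317*1/469323 = -79065*1/104130 - 437317/469323 = -1757/2314 - 437317/469323 = -1836552049/1086013422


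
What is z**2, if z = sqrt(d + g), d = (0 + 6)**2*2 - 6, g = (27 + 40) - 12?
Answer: 121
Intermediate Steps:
g = 55 (g = 67 - 12 = 55)
d = 66 (d = 6**2*2 - 6 = 36*2 - 6 = 72 - 6 = 66)
z = 11 (z = sqrt(66 + 55) = sqrt(121) = 11)
z**2 = 11**2 = 121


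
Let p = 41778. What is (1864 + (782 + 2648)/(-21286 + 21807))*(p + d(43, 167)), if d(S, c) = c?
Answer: 40878506430/521 ≈ 7.8462e+7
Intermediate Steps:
(1864 + (782 + 2648)/(-21286 + 21807))*(p + d(43, 167)) = (1864 + (782 + 2648)/(-21286 + 21807))*(41778 + 167) = (1864 + 3430/521)*41945 = (974574/521)*41945 = 40878506430/521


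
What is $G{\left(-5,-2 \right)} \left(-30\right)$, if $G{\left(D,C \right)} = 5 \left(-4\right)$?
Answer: $600$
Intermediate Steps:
$G{\left(D,C \right)} = -20$
$G{\left(-5,-2 \right)} \left(-30\right) = \left(-20\right) \left(-30\right) = 600$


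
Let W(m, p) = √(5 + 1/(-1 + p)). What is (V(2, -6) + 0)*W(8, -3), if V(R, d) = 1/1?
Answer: √19/2 ≈ 2.1795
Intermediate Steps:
V(R, d) = 1
(V(2, -6) + 0)*W(8, -3) = (1 + 0)*√((-4 + 5*(-3))/(-1 - 3)) = 1*√((-4 - 15)/(-4)) = 1*√(-¼*(-19)) = 1*√(19/4) = 1*(√19/2) = √19/2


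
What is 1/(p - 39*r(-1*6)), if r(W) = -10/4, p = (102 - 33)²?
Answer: 2/9717 ≈ 0.00020582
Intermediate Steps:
p = 4761 (p = 69² = 4761)
r(W) = -5/2 (r(W) = -10*¼ = -5/2)
1/(p - 39*r(-1*6)) = 1/(4761 - 39*(-5/2)) = 1/(4761 + 195/2) = 1/(9717/2) = 2/9717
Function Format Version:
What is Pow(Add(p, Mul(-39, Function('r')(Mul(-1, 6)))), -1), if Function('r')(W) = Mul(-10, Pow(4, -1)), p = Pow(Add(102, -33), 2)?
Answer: Rational(2, 9717) ≈ 0.00020582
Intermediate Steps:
p = 4761 (p = Pow(69, 2) = 4761)
Function('r')(W) = Rational(-5, 2) (Function('r')(W) = Mul(-10, Rational(1, 4)) = Rational(-5, 2))
Pow(Add(p, Mul(-39, Function('r')(Mul(-1, 6)))), -1) = Pow(Add(4761, Mul(-39, Rational(-5, 2))), -1) = Pow(Add(4761, Rational(195, 2)), -1) = Pow(Rational(9717, 2), -1) = Rational(2, 9717)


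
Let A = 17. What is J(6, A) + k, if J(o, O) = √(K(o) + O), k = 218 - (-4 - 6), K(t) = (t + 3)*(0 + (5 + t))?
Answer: 228 + 2*√29 ≈ 238.77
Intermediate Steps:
K(t) = (3 + t)*(5 + t)
k = 228 (k = 218 - (-10) = 218 - 1*(-10) = 218 + 10 = 228)
J(o, O) = √(15 + O + o² + 8*o) (J(o, O) = √((15 + o² + 8*o) + O) = √(15 + O + o² + 8*o))
J(6, A) + k = √(15 + 17 + 6² + 8*6) + 228 = √(15 + 17 + 36 + 48) + 228 = √116 + 228 = 2*√29 + 228 = 228 + 2*√29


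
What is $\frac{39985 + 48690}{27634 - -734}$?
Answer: $\frac{88675}{28368} \approx 3.1259$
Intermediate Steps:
$\frac{39985 + 48690}{27634 - -734} = \frac{88675}{27634 + \left(-15999 + 16733\right)} = \frac{88675}{27634 + 734} = \frac{88675}{28368}$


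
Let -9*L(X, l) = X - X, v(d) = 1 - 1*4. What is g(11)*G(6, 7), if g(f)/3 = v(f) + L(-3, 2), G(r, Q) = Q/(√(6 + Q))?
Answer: -63*√13/13 ≈ -17.473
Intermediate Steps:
G(r, Q) = Q/√(6 + Q)
v(d) = -3 (v(d) = 1 - 4 = -3)
L(X, l) = 0 (L(X, l) = -(X - X)/9 = -⅑*0 = 0)
g(f) = -9 (g(f) = 3*(-3 + 0) = 3*(-3) = -9)
g(11)*G(6, 7) = -63/√(6 + 7) = -63/√13 = -63*√13/13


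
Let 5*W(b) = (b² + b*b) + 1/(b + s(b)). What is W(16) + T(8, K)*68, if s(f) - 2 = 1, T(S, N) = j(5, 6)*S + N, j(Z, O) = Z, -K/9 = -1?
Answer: 326269/95 ≈ 3434.4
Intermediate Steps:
K = 9 (K = -9*(-1) = 9)
T(S, N) = N + 5*S (T(S, N) = 5*S + N = N + 5*S)
s(f) = 3 (s(f) = 2 + 1 = 3)
W(b) = 1/(5*(3 + b)) + 2*b²/5 (W(b) = ((b² + b*b) + 1/(b + 3))/5 = ((b² + b²) + 1/(3 + b))/5 = (2*b² + 1/(3 + b))/5 = (1/(3 + b) + 2*b²)/5 = 1/(5*(3 + b)) + 2*b²/5)
W(16) + T(8, K)*68 = (1 + 2*16³ + 6*16²)/(5*(3 + 16)) + (9 + 5*8)*68 = (⅕)*(1 + 2*4096 + 6*256)/19 + (9 + 40)*68 = (⅕)*(1/19)*(1 + 8192 + 1536) + 49*68 = (⅕)*(1/19)*9729 + 3332 = 9729/95 + 3332 = 326269/95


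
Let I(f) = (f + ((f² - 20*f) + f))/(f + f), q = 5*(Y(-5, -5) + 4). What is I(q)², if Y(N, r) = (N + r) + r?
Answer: 5329/4 ≈ 1332.3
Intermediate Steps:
Y(N, r) = N + 2*r
q = -55 (q = 5*((-5 + 2*(-5)) + 4) = 5*((-5 - 10) + 4) = 5*(-15 + 4) = 5*(-11) = -55)
I(f) = (f² - 18*f)/(2*f) (I(f) = (f + (f² - 19*f))/((2*f)) = (f² - 18*f)*(1/(2*f)) = (f² - 18*f)/(2*f))
I(q)² = (-9 + (½)*(-55))² = (-9 - 55/2)² = (-73/2)² = 5329/4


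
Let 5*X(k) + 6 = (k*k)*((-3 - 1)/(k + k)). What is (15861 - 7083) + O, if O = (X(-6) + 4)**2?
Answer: 220126/25 ≈ 8805.0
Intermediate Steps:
X(k) = -6/5 - 2*k/5 (X(k) = -6/5 + ((k*k)*((-3 - 1)/(k + k)))/5 = -6/5 + (k**2*(-4*1/(2*k)))/5 = -6/5 + (k**2*(-2/k))/5 = -6/5 + (-2*k)/5 = -6/5 - 2*k/5)
O = 676/25 (O = ((-6/5 - 2/5*(-6)) + 4)**2 = ((-6/5 + 12/5) + 4)**2 = (6/5 + 4)**2 = (26/5)**2 = 676/25 ≈ 27.040)
(15861 - 7083) + O = (15861 - 7083) + 676/25 = 8778 + 676/25 = 220126/25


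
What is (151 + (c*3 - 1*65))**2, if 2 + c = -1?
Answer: 5929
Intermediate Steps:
c = -3 (c = -2 - 1 = -3)
(151 + (c*3 - 1*65))**2 = (151 + (-3*3 - 1*65))**2 = (151 + (-9 - 65))**2 = (151 - 74)**2 = 77**2 = 5929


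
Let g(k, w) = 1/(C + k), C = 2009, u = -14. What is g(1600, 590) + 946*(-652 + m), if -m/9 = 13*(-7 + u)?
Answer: 6162475771/3609 ≈ 1.7075e+6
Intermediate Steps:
g(k, w) = 1/(2009 + k)
m = 2457 (m = -117*(-7 - 14) = -117*(-21) = -9*(-273) = 2457)
g(1600, 590) + 946*(-652 + m) = 1/(2009 + 1600) + 946*(-652 + 2457) = 1/3609 + 946*1805 = 1/3609 + 1707530 = 6162475771/3609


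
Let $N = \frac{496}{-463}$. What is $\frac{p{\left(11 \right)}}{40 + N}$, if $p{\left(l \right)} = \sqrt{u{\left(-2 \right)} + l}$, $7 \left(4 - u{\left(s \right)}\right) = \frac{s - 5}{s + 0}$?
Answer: $\frac{463 \sqrt{58}}{36048} \approx 0.097817$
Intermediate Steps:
$N = - \frac{496}{463}$ ($N = 496 \left(- \frac{1}{463}\right) = - \frac{496}{463} \approx -1.0713$)
$u{\left(s \right)} = 4 - \frac{-5 + s}{7 s}$ ($u{\left(s \right)} = 4 - \frac{\left(s - 5\right) \frac{1}{s + 0}}{7} = 4 - \frac{\left(-5 + s\right) \frac{1}{s}}{7} = 4 - \frac{\frac{1}{s} \left(-5 + s\right)}{7} = 4 - \frac{-5 + s}{7 s}$)
$p{\left(l \right)} = \sqrt{\frac{7}{2} + l}$ ($p{\left(l \right)} = \sqrt{\frac{5 + 27 \left(-2\right)}{7 \left(-2\right)} + l} = \sqrt{\frac{1}{7} \left(- \frac{1}{2}\right) \left(5 - 54\right) + l} = \sqrt{\frac{1}{7} \left(- \frac{1}{2}\right) \left(-49\right) + l} = \sqrt{\frac{7}{2} + l}$)
$\frac{p{\left(11 \right)}}{40 + N} = \frac{\frac{1}{2} \sqrt{14 + 4 \cdot 11}}{40 - \frac{496}{463}} = \frac{\frac{1}{2} \sqrt{14 + 44}}{\frac{18024}{463}} = \frac{\sqrt{58}}{2} \cdot \frac{463}{18024} = \frac{463 \sqrt{58}}{36048}$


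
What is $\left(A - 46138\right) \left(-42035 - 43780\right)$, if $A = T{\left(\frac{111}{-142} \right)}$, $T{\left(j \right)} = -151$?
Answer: $3972290535$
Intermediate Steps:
$A = -151$
$\left(A - 46138\right) \left(-42035 - 43780\right) = \left(-151 - 46138\right) \left(-42035 - 43780\right) = \left(-46289\right) \left(-85815\right) = 3972290535$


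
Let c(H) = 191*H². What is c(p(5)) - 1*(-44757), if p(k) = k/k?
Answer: 44948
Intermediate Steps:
p(k) = 1
c(p(5)) - 1*(-44757) = 191*1² - 1*(-44757) = 191*1 + 44757 = 191 + 44757 = 44948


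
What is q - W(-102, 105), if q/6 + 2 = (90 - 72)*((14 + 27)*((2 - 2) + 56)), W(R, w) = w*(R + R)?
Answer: 269376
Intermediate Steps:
W(R, w) = 2*R*w (W(R, w) = w*(2*R) = 2*R*w)
q = 247956 (q = -12 + 6*((90 - 72)*((14 + 27)*((2 - 2) + 56))) = -12 + 6*(18*(41*(0 + 56))) = -12 + 6*(18*(41*56)) = -12 + 6*(18*2296) = -12 + 6*41328 = -12 + 247968 = 247956)
q - W(-102, 105) = 247956 - 2*(-102)*105 = 247956 - 1*(-21420) = 247956 + 21420 = 269376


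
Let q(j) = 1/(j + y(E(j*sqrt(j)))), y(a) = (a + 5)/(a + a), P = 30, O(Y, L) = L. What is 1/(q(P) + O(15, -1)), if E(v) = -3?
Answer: -89/86 ≈ -1.0349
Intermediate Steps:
y(a) = (5 + a)/(2*a) (y(a) = (5 + a)/((2*a)) = (5 + a)*(1/(2*a)) = (5 + a)/(2*a))
q(j) = 1/(-1/3 + j) (q(j) = 1/(j + (1/2)*(5 - 3)/(-3)) = 1/(j + (1/2)*(-1/3)*2) = 1/(j - 1/3) = 1/(-1/3 + j))
1/(q(P) + O(15, -1)) = 1/(3/(-1 + 3*30) - 1) = 1/(3/(-1 + 90) - 1) = 1/(3/89 - 1) = 1/(-86/89) = -89/86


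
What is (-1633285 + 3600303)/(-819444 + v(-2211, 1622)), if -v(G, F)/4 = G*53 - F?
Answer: -983509/172112 ≈ -5.7144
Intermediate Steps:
v(G, F) = -212*G + 4*F (v(G, F) = -4*(G*53 - F) = -4*(53*G - F) = -4*(-F + 53*G) = -212*G + 4*F)
(-1633285 + 3600303)/(-819444 + v(-2211, 1622)) = (-1633285 + 3600303)/(-819444 + (-212*(-2211) + 4*1622)) = 1967018/(-819444 + (468732 + 6488)) = 1967018/(-819444 + 475220) = 1967018/(-344224) = 1967018*(-1/344224) = -983509/172112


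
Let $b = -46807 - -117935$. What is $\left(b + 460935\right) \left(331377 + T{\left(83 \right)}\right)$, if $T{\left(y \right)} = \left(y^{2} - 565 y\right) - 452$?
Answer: $154787235897$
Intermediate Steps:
$T{\left(y \right)} = -452 + y^{2} - 565 y$
$b = 71128$ ($b = -46807 + 117935 = 71128$)
$\left(b + 460935\right) \left(331377 + T{\left(83 \right)}\right) = \left(71128 + 460935\right) \left(331377 - \left(47347 - 6889\right)\right) = 532063 \left(331377 - 40458\right) = 532063 \cdot 290919 = 154787235897$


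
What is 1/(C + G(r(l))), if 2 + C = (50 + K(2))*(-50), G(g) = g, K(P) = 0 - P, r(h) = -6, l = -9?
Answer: -1/2408 ≈ -0.00041528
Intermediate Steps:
K(P) = -P
C = -2402 (C = -2 + (50 - 1*2)*(-50) = -2 + (50 - 2)*(-50) = -2 + 48*(-50) = -2 - 2400 = -2402)
1/(C + G(r(l))) = 1/(-2402 - 6) = 1/(-2408) = -1/2408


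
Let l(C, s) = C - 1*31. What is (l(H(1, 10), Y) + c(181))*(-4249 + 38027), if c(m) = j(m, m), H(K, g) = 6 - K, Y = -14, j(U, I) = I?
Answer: 5235590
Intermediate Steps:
c(m) = m
l(C, s) = -31 + C (l(C, s) = C - 31 = -31 + C)
(l(H(1, 10), Y) + c(181))*(-4249 + 38027) = ((-31 + (6 - 1*1)) + 181)*(-4249 + 38027) = ((-31 + (6 - 1)) + 181)*33778 = ((-31 + 5) + 181)*33778 = (-26 + 181)*33778 = 155*33778 = 5235590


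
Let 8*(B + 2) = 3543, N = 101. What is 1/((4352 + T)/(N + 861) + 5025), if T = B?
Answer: 7696/38710743 ≈ 0.00019881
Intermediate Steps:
B = 3527/8 (B = -2 + (⅛)*3543 = -2 + 3543/8 = 3527/8 ≈ 440.88)
T = 3527/8 ≈ 440.88
1/((4352 + T)/(N + 861) + 5025) = 1/((4352 + 3527/8)/(101 + 861) + 5025) = 1/((38343/8)/962 + 5025) = 1/((38343/8)*(1/962) + 5025) = 1/(38343/7696 + 5025) = 1/(38710743/7696) = 7696/38710743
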